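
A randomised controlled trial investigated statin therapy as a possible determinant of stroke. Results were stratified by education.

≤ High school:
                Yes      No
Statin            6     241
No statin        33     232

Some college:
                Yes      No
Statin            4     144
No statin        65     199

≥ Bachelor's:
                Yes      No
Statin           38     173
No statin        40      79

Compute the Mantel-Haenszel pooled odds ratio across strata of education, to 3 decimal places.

OR_MH = Σ(aᵢdᵢ/nᵢ) / Σ(bᵢcᵢ/nᵢ), where nᵢ is the stratum total.
Stratum 1 (≤ High school): n = 512; a·d/n = 6·232/512 = 2.7188; b·c/n = 241·33/512 = 15.5332
Stratum 2 (Some college): n = 412; a·d/n = 4·199/412 = 1.9320; b·c/n = 144·65/412 = 22.7184
Stratum 3 (≥ Bachelor's): n = 330; a·d/n = 38·79/330 = 9.0970; b·c/n = 173·40/330 = 20.9697
OR_MH = (2.7188 + 1.9320 + 9.0970) / (15.5332 + 22.7184 + 20.9697) = 13.7478 / 59.2213 = 0.23214

0.232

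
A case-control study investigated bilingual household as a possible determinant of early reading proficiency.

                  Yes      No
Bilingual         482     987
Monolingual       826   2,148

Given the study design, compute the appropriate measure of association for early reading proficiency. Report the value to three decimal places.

1.270

Cells: a = 482, b = 987, c = 826, d = 2148.
This is a case-control study: participants were sampled on outcome status, so risks in the source population cannot be estimated directly — relative risk is not valid here. The odds ratio is the appropriate measure.
OR = (a·d)/(b·c) = (482 × 2148) / (987 × 826) = 1035336 / 815262 = 1.26994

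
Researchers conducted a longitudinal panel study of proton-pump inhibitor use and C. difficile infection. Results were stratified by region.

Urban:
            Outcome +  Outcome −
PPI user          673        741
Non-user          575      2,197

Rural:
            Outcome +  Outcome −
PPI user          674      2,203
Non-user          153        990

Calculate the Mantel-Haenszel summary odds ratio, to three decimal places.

OR_MH = Σ(aᵢdᵢ/nᵢ) / Σ(bᵢcᵢ/nᵢ), where nᵢ is the stratum total.
Stratum 1 (Urban): n = 4186; a·d/n = 673·2197/4186 = 353.2205; b·c/n = 741·575/4186 = 101.7857
Stratum 2 (Rural): n = 4020; a·d/n = 674·990/4020 = 165.9851; b·c/n = 2203·153/4020 = 83.8455
OR_MH = (353.2205 + 165.9851) / (101.7857 + 83.8455) = 519.2056 / 185.6312 = 2.79697

2.797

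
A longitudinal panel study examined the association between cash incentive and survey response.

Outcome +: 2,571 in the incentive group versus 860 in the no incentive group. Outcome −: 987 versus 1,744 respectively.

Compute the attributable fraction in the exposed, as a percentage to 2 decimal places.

54.30

From the description: a = 2571, b = 987, c = 860, d = 1744.
Risk in exposed = 2571/3558 = 0.72260; risk in unexposed = 860/2604 = 0.33026.
RR = 0.72260/0.33026 = 2.18796
AR% = (RR − 1)/RR × 100 = (2.18796 − 1)/2.18796 × 100 = 54.2952%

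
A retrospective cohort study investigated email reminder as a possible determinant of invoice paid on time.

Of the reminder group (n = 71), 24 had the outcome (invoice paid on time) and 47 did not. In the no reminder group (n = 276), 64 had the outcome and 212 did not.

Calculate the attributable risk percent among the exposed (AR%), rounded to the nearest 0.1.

From the description: a = 24, b = 47, c = 64, d = 212.
Risk in exposed = 24/71 = 0.33803; risk in unexposed = 64/276 = 0.23188.
RR = 0.33803/0.23188 = 1.45775
AR% = (RR − 1)/RR × 100 = (1.45775 − 1)/1.45775 × 100 = 31.4010%

31.4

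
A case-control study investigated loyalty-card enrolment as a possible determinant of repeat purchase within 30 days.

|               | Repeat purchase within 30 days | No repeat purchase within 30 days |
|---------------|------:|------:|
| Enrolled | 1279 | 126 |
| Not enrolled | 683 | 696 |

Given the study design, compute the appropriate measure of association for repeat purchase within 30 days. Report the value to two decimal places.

10.34

Cells: a = 1279, b = 126, c = 683, d = 696.
This is a case-control study: participants were sampled on outcome status, so risks in the source population cannot be estimated directly — relative risk is not valid here. The odds ratio is the appropriate measure.
OR = (a·d)/(b·c) = (1279 × 696) / (126 × 683) = 890184 / 86058 = 10.34400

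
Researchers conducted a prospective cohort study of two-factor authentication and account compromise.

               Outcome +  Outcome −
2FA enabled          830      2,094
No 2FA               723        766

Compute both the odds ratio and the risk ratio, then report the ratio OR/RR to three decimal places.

0.718

Cells: a = 830, b = 2094, c = 723, d = 766.
OR = (830·766)/(2094·723) = 635780/1513962 = 0.41994
Risk in exposed = 830/2924 = 0.28386; risk in unexposed = 723/1489 = 0.48556; RR = 0.58460
OR/RR = 0.41994 / 0.58460 = 0.71835
The outcome is not rare, so the OR lies further from 1 than the RR.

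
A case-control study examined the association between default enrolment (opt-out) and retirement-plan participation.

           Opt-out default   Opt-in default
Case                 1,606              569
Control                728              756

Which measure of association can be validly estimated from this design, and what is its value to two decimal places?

Reading the table with exposure as columns: a = 1606 (Opt-out default, case), b = 728 (Opt-out default, non-case), c = 569 (Opt-in default, case), d = 756.
This is a case-control study: participants were sampled on outcome status, so risks in the source population cannot be estimated directly — relative risk is not valid here. The odds ratio is the appropriate measure.
OR = (a·d)/(b·c) = (1606 × 756) / (728 × 569) = 1214136 / 414232 = 2.93105

2.93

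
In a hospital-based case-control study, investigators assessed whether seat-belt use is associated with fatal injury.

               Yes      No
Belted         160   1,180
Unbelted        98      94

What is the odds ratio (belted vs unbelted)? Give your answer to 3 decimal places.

0.130

Cells: a = 160, b = 1180, c = 98, d = 94.
OR = (a·d)/(b·c) = (160 × 94) / (1180 × 98) = 15040 / 115640 = 0.13006
Exposure is associated with lower odds of fatal injury (OR = 0.13 < 1).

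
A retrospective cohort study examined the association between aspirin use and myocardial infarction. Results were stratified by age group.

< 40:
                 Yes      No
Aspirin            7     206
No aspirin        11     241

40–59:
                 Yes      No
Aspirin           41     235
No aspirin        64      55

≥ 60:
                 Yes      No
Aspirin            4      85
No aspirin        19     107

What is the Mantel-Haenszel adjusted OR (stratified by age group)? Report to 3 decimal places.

OR_MH = Σ(aᵢdᵢ/nᵢ) / Σ(bᵢcᵢ/nᵢ), where nᵢ is the stratum total.
Stratum 1 (< 40): n = 465; a·d/n = 7·241/465 = 3.6280; b·c/n = 206·11/465 = 4.8731
Stratum 2 (40–59): n = 395; a·d/n = 41·55/395 = 5.7089; b·c/n = 235·64/395 = 38.0759
Stratum 3 (≥ 60): n = 215; a·d/n = 4·107/215 = 1.9907; b·c/n = 85·19/215 = 7.5116
OR_MH = (3.6280 + 5.7089 + 1.9907) / (4.8731 + 38.0759 + 7.5116) = 11.3275 / 50.4607 = 0.22448

0.224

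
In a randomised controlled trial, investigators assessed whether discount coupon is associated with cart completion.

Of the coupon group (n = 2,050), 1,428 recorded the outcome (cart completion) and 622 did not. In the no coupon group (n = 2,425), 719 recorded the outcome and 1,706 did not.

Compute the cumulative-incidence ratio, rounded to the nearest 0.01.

From the description: a = 1428, b = 622, c = 719, d = 1706.
Risk in exposed = 1428/2050 = 0.69659; risk in unexposed = 719/2425 = 0.29649.
RR = 0.69659 / 0.29649 = 2.34940
The risk among the exposed is 2.35 times that among the unexposed.

2.35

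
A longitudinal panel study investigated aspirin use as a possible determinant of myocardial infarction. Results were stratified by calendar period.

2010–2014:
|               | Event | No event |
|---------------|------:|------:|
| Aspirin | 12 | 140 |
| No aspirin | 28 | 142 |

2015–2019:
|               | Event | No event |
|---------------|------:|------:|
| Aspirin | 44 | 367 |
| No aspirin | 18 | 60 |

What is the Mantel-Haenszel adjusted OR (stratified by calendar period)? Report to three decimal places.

0.416

OR_MH = Σ(aᵢdᵢ/nᵢ) / Σ(bᵢcᵢ/nᵢ), where nᵢ is the stratum total.
Stratum 1 (2010–2014): n = 322; a·d/n = 12·142/322 = 5.2919; b·c/n = 140·28/322 = 12.1739
Stratum 2 (2015–2019): n = 489; a·d/n = 44·60/489 = 5.3988; b·c/n = 367·18/489 = 13.5092
OR_MH = (5.2919 + 5.3988) / (12.1739 + 13.5092) = 10.6907 / 25.6831 = 0.41625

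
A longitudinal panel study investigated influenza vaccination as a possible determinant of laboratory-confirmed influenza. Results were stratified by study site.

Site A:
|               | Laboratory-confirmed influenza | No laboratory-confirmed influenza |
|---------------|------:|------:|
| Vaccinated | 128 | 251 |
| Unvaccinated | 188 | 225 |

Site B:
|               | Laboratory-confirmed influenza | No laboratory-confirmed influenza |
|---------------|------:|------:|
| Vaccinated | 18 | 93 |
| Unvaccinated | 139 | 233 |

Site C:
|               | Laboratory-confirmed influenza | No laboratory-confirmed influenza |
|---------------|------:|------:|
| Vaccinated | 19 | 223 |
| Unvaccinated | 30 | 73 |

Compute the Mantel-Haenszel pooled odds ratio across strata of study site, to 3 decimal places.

0.464

OR_MH = Σ(aᵢdᵢ/nᵢ) / Σ(bᵢcᵢ/nᵢ), where nᵢ is the stratum total.
Stratum 1 (Site A): n = 792; a·d/n = 128·225/792 = 36.3636; b·c/n = 251·188/792 = 59.5808
Stratum 2 (Site B): n = 483; a·d/n = 18·233/483 = 8.6832; b·c/n = 93·139/483 = 26.7640
Stratum 3 (Site C): n = 345; a·d/n = 19·73/345 = 4.0203; b·c/n = 223·30/345 = 19.3913
OR_MH = (36.3636 + 8.6832 + 4.0203) / (59.5808 + 26.7640 + 19.3913) = 49.0672 / 105.7361 = 0.46405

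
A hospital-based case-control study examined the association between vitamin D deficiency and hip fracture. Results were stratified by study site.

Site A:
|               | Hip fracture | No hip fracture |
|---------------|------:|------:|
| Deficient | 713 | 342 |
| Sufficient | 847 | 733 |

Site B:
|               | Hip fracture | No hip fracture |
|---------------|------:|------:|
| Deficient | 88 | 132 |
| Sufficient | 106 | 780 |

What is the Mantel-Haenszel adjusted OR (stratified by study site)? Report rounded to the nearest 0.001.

2.124

OR_MH = Σ(aᵢdᵢ/nᵢ) / Σ(bᵢcᵢ/nᵢ), where nᵢ is the stratum total.
Stratum 1 (Site A): n = 2635; a·d/n = 713·733/2635 = 198.3412; b·c/n = 342·847/2635 = 109.9332
Stratum 2 (Site B): n = 1106; a·d/n = 88·780/1106 = 62.0615; b·c/n = 132·106/1106 = 12.6510
OR_MH = (198.3412 + 62.0615) / (109.9332 + 12.6510) = 260.4027 / 122.5842 = 2.12428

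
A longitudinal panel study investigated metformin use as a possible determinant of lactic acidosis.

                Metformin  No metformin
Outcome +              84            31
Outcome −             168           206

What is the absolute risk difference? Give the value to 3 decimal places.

Reading the table with exposure as columns: a = 84 (Metformin, case), b = 168 (Metformin, non-case), c = 31 (No metformin, case), d = 206.
Risk in exposed = 84/252 = 0.333333; risk in unexposed = 31/237 = 0.130802.
Risk difference = 0.333333 − 0.130802 = 0.202532

0.203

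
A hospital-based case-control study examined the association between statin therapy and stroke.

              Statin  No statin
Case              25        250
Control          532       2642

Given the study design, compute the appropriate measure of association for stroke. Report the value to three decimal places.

0.497

Reading the table with exposure as columns: a = 25 (Statin, case), b = 532 (Statin, non-case), c = 250 (No statin, case), d = 2642.
This is a hospital-based case-control study: participants were sampled on outcome status, so risks in the source population cannot be estimated directly — relative risk is not valid here. The odds ratio is the appropriate measure.
OR = (a·d)/(b·c) = (25 × 2642) / (532 × 250) = 66050 / 133000 = 0.49662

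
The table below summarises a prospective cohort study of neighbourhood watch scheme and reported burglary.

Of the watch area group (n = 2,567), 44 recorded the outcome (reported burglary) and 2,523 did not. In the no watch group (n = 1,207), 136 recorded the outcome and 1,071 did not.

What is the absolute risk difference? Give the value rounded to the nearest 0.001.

-0.096

From the description: a = 44, b = 2523, c = 136, d = 1071.
Risk in exposed = 44/2567 = 0.017141; risk in unexposed = 136/1207 = 0.112676.
Risk difference = 0.017141 − 0.112676 = -0.095535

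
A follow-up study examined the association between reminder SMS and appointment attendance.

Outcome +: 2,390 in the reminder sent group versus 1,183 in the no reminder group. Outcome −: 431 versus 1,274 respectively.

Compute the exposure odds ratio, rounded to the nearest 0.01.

From the description: a = 2390, b = 431, c = 1183, d = 1274.
OR = (a·d)/(b·c) = (2390 × 1274) / (431 × 1183) = 3044860 / 509873 = 5.97180
The odds of appointment attendance are about 5.97 times as high in the reminder sent group.

5.97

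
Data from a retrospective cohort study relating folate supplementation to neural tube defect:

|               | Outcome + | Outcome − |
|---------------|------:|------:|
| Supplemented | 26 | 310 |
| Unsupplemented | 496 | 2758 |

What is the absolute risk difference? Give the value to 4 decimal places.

-0.0750

Cells: a = 26, b = 310, c = 496, d = 2758.
Risk in exposed = 26/336 = 0.077381; risk in unexposed = 496/3254 = 0.152428.
Risk difference = 0.077381 − 0.152428 = -0.075047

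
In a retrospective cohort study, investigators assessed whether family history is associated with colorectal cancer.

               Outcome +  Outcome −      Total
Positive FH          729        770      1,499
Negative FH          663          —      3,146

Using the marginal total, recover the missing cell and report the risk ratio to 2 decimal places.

2.31

The missing cell is in the unexposed row: 3146 − 663 = 2483.
So a = 729, b = 770, c = 663, d = 2483.
RR = [a/(a+b)] / [c/(c+d)] = (729/1499) / (663/3146) = 0.48632/0.21074 = 2.30766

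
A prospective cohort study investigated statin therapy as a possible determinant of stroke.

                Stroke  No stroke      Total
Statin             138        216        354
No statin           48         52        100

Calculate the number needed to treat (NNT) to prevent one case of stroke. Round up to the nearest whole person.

Risk in treated group = 138/354 = 0.38983; risk in control = 48/100 = 0.48000.
Absolute risk reduction = 0.48000 − 0.38983 = 0.09017
NNT = 1 / ARR = 1 / 0.09017 = 11.090 → round up → 12

12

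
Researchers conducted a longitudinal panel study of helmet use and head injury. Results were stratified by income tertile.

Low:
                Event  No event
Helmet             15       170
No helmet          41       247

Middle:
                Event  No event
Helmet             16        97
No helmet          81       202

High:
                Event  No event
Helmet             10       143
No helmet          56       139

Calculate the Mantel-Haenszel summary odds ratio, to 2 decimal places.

0.35

OR_MH = Σ(aᵢdᵢ/nᵢ) / Σ(bᵢcᵢ/nᵢ), where nᵢ is the stratum total.
Stratum 1 (Low): n = 473; a·d/n = 15·247/473 = 7.8330; b·c/n = 170·41/473 = 14.7357
Stratum 2 (Middle): n = 396; a·d/n = 16·202/396 = 8.1616; b·c/n = 97·81/396 = 19.8409
Stratum 3 (High): n = 348; a·d/n = 10·139/348 = 3.9943; b·c/n = 143·56/348 = 23.0115
OR_MH = (7.8330 + 8.1616 + 3.9943) / (14.7357 + 19.8409 + 23.0115) = 19.9889 / 57.5881 = 0.34710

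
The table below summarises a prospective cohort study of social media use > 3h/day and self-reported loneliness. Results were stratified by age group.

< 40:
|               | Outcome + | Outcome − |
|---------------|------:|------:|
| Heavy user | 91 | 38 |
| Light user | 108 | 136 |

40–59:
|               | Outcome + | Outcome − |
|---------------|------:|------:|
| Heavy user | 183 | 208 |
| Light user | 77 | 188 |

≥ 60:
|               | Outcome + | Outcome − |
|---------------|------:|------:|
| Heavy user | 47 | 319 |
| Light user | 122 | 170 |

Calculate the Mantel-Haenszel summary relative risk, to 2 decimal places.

RR_MH = Σ(aᵢ·n₀ᵢ/nᵢ) / Σ(cᵢ·n₁ᵢ/nᵢ), with n₁ᵢ = aᵢ+bᵢ (exposed), n₀ᵢ = cᵢ+dᵢ (unexposed), nᵢ = n₁ᵢ+n₀ᵢ.
Stratum 1 (< 40): n₁ = 129, n₀ = 244, n = 373; a·n₀/n = 91·244/373 = 59.5282; c·n₁/n = 108·129/373 = 37.3512
Stratum 2 (40–59): n₁ = 391, n₀ = 265, n = 656; a·n₀/n = 183·265/656 = 73.9253; c·n₁/n = 77·391/656 = 45.8948
Stratum 3 (≥ 60): n₁ = 366, n₀ = 292, n = 658; a·n₀/n = 47·292/658 = 20.8571; c·n₁/n = 122·366/658 = 67.8602
RR_MH = (59.5282 + 73.9253 + 20.8571) / (37.3512 + 45.8948 + 67.8602) = 154.3106 / 151.1062 = 1.02121

1.02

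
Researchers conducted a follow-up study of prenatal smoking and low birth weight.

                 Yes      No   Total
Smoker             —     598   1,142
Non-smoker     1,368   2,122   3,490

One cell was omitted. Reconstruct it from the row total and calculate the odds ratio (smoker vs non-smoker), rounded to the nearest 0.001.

The missing cell is in the exposed row: 1142 − 598 = 544.
So a = 544, b = 598, c = 1368, d = 2122.
OR = (a·d)/(b·c) = (544 × 2122) / (598 × 1368) = 1154368 / 818064 = 1.41110

1.411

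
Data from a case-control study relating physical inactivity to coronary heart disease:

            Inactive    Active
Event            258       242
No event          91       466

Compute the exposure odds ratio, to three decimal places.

Reading the table with exposure as columns: a = 258 (Inactive, case), b = 91 (Inactive, non-case), c = 242 (Active, case), d = 466.
OR = (a·d)/(b·c) = (258 × 466) / (91 × 242) = 120228 / 22022 = 5.45945
The odds of coronary heart disease are about 5.46 times as high in the inactive group.

5.459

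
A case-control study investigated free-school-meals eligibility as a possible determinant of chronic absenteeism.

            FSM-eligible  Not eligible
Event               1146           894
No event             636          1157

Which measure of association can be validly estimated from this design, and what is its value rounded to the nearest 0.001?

2.332

Reading the table with exposure as columns: a = 1146 (FSM-eligible, case), b = 636 (FSM-eligible, non-case), c = 894 (Not eligible, case), d = 1157.
This is a case-control study: participants were sampled on outcome status, so risks in the source population cannot be estimated directly — relative risk is not valid here. The odds ratio is the appropriate measure.
OR = (a·d)/(b·c) = (1146 × 1157) / (636 × 894) = 1325922 / 568584 = 2.33197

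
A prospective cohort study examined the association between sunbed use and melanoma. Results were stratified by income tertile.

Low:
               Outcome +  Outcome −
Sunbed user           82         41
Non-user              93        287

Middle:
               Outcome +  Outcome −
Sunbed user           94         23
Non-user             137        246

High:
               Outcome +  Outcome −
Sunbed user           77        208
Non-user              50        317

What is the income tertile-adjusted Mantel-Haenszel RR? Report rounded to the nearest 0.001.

2.313

RR_MH = Σ(aᵢ·n₀ᵢ/nᵢ) / Σ(cᵢ·n₁ᵢ/nᵢ), with n₁ᵢ = aᵢ+bᵢ (exposed), n₀ᵢ = cᵢ+dᵢ (unexposed), nᵢ = n₁ᵢ+n₀ᵢ.
Stratum 1 (Low): n₁ = 123, n₀ = 380, n = 503; a·n₀/n = 82·380/503 = 61.9483; c·n₁/n = 93·123/503 = 22.7416
Stratum 2 (Middle): n₁ = 117, n₀ = 383, n = 500; a·n₀/n = 94·383/500 = 72.0040; c·n₁/n = 137·117/500 = 32.0580
Stratum 3 (High): n₁ = 285, n₀ = 367, n = 652; a·n₀/n = 77·367/652 = 43.3420; c·n₁/n = 50·285/652 = 21.8558
RR_MH = (61.9483 + 72.0040 + 43.3420) / (22.7416 + 32.0580 + 21.8558) = 177.2943 / 76.6554 = 2.31288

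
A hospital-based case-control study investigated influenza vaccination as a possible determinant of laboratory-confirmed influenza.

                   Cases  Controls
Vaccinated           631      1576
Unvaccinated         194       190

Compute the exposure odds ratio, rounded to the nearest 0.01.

Cells: a = 631, b = 1576, c = 194, d = 190.
OR = (a·d)/(b·c) = (631 × 190) / (1576 × 194) = 119890 / 305744 = 0.39213
Exposure is associated with lower odds of laboratory-confirmed influenza (OR = 0.39 < 1).

0.39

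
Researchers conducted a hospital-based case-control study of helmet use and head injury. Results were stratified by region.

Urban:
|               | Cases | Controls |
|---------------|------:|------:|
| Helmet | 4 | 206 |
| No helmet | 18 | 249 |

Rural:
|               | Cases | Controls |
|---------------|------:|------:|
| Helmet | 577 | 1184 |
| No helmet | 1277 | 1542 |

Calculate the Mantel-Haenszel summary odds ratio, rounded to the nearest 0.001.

0.581

OR_MH = Σ(aᵢdᵢ/nᵢ) / Σ(bᵢcᵢ/nᵢ), where nᵢ is the stratum total.
Stratum 1 (Urban): n = 477; a·d/n = 4·249/477 = 2.0881; b·c/n = 206·18/477 = 7.7736
Stratum 2 (Rural): n = 4580; a·d/n = 577·1542/4580 = 194.2651; b·c/n = 1184·1277/4580 = 330.1240
OR_MH = (2.0881 + 194.2651) / (7.7736 + 330.1240) = 196.3531 / 337.8976 = 0.58110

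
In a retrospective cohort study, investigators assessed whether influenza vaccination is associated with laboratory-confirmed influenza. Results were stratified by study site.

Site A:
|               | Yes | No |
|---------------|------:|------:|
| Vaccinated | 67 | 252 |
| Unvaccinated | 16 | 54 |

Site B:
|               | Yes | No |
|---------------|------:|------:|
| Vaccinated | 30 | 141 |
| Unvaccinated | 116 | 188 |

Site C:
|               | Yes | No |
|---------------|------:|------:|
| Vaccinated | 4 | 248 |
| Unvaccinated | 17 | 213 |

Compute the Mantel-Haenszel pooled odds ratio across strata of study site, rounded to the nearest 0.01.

0.43

OR_MH = Σ(aᵢdᵢ/nᵢ) / Σ(bᵢcᵢ/nᵢ), where nᵢ is the stratum total.
Stratum 1 (Site A): n = 389; a·d/n = 67·54/389 = 9.3008; b·c/n = 252·16/389 = 10.3650
Stratum 2 (Site B): n = 475; a·d/n = 30·188/475 = 11.8737; b·c/n = 141·116/475 = 34.4337
Stratum 3 (Site C): n = 482; a·d/n = 4·213/482 = 1.7676; b·c/n = 248·17/482 = 8.7469
OR_MH = (9.3008 + 11.8737 + 1.7676) / (10.3650 + 34.4337 + 8.7469) = 22.9421 / 53.5456 = 0.42846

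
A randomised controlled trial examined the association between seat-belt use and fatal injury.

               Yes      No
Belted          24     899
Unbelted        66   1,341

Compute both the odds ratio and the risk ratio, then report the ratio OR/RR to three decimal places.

0.979

Cells: a = 24, b = 899, c = 66, d = 1341.
OR = (24·1341)/(899·66) = 32184/59334 = 0.54242
Risk in exposed = 24/923 = 0.02600; risk in unexposed = 66/1407 = 0.04691; RR = 0.55432
OR/RR = 0.54242 / 0.55432 = 0.97854
The outcome is rare in both groups, so OR ≈ RR (ratio near 1).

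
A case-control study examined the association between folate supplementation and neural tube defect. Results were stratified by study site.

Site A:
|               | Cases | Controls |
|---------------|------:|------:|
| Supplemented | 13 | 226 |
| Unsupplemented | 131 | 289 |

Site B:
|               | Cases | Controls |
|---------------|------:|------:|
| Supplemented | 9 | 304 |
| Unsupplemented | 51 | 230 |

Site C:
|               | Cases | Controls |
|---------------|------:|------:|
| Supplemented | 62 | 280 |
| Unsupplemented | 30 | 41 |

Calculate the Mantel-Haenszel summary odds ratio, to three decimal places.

0.168

OR_MH = Σ(aᵢdᵢ/nᵢ) / Σ(bᵢcᵢ/nᵢ), where nᵢ is the stratum total.
Stratum 1 (Site A): n = 659; a·d/n = 13·289/659 = 5.7011; b·c/n = 226·131/659 = 44.9256
Stratum 2 (Site B): n = 594; a·d/n = 9·230/594 = 3.4848; b·c/n = 304·51/594 = 26.1010
Stratum 3 (Site C): n = 413; a·d/n = 62·41/413 = 6.1550; b·c/n = 280·30/413 = 20.3390
OR_MH = (5.7011 + 3.4848 + 6.1550) / (44.9256 + 26.1010 + 20.3390) = 15.3409 / 91.3656 = 0.16791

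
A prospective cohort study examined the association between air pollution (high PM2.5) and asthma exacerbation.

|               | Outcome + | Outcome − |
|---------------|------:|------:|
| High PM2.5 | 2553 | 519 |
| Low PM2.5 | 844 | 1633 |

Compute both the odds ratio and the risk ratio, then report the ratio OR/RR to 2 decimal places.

3.90

Cells: a = 2553, b = 519, c = 844, d = 1633.
OR = (2553·1633)/(519·844) = 4169049/438036 = 9.51759
Risk in exposed = 2553/3072 = 0.83105; risk in unexposed = 844/2477 = 0.34073; RR = 2.43901
OR/RR = 9.51759 / 2.43901 = 3.90224
The outcome is not rare, so the OR lies further from 1 than the RR.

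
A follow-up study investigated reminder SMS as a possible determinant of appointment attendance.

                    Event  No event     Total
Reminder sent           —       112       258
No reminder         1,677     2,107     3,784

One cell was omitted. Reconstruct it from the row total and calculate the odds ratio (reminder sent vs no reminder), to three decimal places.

1.638

The missing cell is in the exposed row: 258 − 112 = 146.
So a = 146, b = 112, c = 1677, d = 2107.
OR = (a·d)/(b·c) = (146 × 2107) / (112 × 1677) = 307622 / 187824 = 1.63782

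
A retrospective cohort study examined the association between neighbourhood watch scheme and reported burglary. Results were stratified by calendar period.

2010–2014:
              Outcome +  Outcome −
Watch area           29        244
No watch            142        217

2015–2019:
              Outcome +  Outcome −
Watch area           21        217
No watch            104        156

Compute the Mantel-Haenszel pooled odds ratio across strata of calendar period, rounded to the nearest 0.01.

OR_MH = Σ(aᵢdᵢ/nᵢ) / Σ(bᵢcᵢ/nᵢ), where nᵢ is the stratum total.
Stratum 1 (2010–2014): n = 632; a·d/n = 29·217/632 = 9.9573; b·c/n = 244·142/632 = 54.8228
Stratum 2 (2015–2019): n = 498; a·d/n = 21·156/498 = 6.5783; b·c/n = 217·104/498 = 45.3173
OR_MH = (9.9573 + 6.5783) / (54.8228 + 45.3173) = 16.5356 / 100.1401 = 0.16512

0.17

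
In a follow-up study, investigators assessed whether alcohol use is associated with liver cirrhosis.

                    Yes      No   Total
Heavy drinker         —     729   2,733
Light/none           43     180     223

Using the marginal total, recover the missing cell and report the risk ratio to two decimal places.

3.80

The missing cell is in the exposed row: 2733 − 729 = 2004.
So a = 2004, b = 729, c = 43, d = 180.
RR = [a/(a+b)] / [c/(c+d)] = (2004/2733) / (43/223) = 0.73326/0.19283 = 3.80272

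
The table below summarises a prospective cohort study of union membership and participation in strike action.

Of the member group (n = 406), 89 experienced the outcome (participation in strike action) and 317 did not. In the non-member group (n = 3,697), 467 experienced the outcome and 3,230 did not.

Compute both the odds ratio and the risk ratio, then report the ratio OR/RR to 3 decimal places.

1.119

From the description: a = 89, b = 317, c = 467, d = 3230.
OR = (89·3230)/(317·467) = 287470/148039 = 1.94185
Risk in exposed = 89/406 = 0.21921; risk in unexposed = 467/3697 = 0.12632; RR = 1.73539
OR/RR = 1.94185 / 1.73539 = 1.11897
The outcome is not rare, so the OR lies further from 1 than the RR.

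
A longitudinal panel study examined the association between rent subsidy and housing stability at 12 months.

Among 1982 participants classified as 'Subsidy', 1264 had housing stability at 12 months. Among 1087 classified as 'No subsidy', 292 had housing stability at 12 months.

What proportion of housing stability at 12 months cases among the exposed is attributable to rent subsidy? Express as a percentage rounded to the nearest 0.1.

From the description: a = 1264, b = 718, c = 292, d = 795.
Risk in exposed = 1264/1982 = 0.63774; risk in unexposed = 292/1087 = 0.26863.
RR = 0.63774/0.26863 = 2.37405
AR% = (RR − 1)/RR × 100 = (2.37405 − 1)/2.37405 × 100 = 57.8779%

57.9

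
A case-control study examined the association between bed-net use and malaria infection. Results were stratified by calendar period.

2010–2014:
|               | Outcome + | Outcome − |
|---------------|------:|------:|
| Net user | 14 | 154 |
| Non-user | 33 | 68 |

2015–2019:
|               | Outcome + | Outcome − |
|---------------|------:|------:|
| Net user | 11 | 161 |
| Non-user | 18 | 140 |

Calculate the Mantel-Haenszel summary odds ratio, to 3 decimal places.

0.297

OR_MH = Σ(aᵢdᵢ/nᵢ) / Σ(bᵢcᵢ/nᵢ), where nᵢ is the stratum total.
Stratum 1 (2010–2014): n = 269; a·d/n = 14·68/269 = 3.5390; b·c/n = 154·33/269 = 18.8922
Stratum 2 (2015–2019): n = 330; a·d/n = 11·140/330 = 4.6667; b·c/n = 161·18/330 = 8.7818
OR_MH = (3.5390 + 4.6667) / (18.8922 + 8.7818) = 8.2057 / 27.6740 = 0.29651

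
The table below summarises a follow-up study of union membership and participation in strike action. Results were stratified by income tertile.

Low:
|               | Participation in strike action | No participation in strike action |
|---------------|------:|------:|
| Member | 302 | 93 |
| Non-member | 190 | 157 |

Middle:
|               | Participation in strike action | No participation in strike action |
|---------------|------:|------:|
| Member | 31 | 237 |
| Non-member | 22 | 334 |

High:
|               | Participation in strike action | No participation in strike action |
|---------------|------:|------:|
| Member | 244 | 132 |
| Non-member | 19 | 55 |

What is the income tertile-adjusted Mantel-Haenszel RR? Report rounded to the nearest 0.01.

RR_MH = Σ(aᵢ·n₀ᵢ/nᵢ) / Σ(cᵢ·n₁ᵢ/nᵢ), with n₁ᵢ = aᵢ+bᵢ (exposed), n₀ᵢ = cᵢ+dᵢ (unexposed), nᵢ = n₁ᵢ+n₀ᵢ.
Stratum 1 (Low): n₁ = 395, n₀ = 347, n = 742; a·n₀/n = 302·347/742 = 141.2318; c·n₁/n = 190·395/742 = 101.1456
Stratum 2 (Middle): n₁ = 268, n₀ = 356, n = 624; a·n₀/n = 31·356/624 = 17.6859; c·n₁/n = 22·268/624 = 9.4487
Stratum 3 (High): n₁ = 376, n₀ = 74, n = 450; a·n₀/n = 244·74/450 = 40.1244; c·n₁/n = 19·376/450 = 15.8756
RR_MH = (141.2318 + 17.6859 + 40.1244) / (101.1456 + 9.4487 + 15.8756) = 199.0421 / 126.4698 = 1.57383

1.57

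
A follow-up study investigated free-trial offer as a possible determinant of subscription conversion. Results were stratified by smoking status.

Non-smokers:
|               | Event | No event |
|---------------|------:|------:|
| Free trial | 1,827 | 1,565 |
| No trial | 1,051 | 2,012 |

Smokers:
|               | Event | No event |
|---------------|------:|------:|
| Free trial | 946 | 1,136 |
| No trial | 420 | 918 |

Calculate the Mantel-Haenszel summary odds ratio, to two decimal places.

OR_MH = Σ(aᵢdᵢ/nᵢ) / Σ(bᵢcᵢ/nᵢ), where nᵢ is the stratum total.
Stratum 1 (Non-smokers): n = 6455; a·d/n = 1827·2012/6455 = 569.4692; b·c/n = 1565·1051/6455 = 254.8125
Stratum 2 (Smokers): n = 3420; a·d/n = 946·918/3420 = 253.9263; b·c/n = 1136·420/3420 = 139.5088
OR_MH = (569.4692 + 253.9263) / (254.8125 + 139.5088) = 823.3956 / 394.3213 = 2.08813

2.09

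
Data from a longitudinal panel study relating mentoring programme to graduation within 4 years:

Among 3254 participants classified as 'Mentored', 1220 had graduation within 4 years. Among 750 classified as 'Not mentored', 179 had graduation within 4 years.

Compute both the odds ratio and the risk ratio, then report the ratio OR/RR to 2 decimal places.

1.22

From the description: a = 1220, b = 2034, c = 179, d = 571.
OR = (1220·571)/(2034·179) = 696620/364086 = 1.91334
Risk in exposed = 1220/3254 = 0.37492; risk in unexposed = 179/750 = 0.23867; RR = 1.57091
OR/RR = 1.91334 / 1.57091 = 1.21798
The outcome is not rare, so the OR lies further from 1 than the RR.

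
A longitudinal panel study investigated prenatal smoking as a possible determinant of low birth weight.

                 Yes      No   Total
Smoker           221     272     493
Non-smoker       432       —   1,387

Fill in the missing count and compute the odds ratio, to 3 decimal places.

The missing cell is in the unexposed row: 1387 − 432 = 955.
So a = 221, b = 272, c = 432, d = 955.
OR = (a·d)/(b·c) = (221 × 955) / (272 × 432) = 211055 / 117504 = 1.79615

1.796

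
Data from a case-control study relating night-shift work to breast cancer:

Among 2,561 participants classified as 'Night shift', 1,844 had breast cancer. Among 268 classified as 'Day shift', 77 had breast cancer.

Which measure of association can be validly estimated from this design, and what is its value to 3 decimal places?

6.379

From the description: a = 1844, b = 717, c = 77, d = 191.
This is a case-control study: participants were sampled on outcome status, so risks in the source population cannot be estimated directly — relative risk is not valid here. The odds ratio is the appropriate measure.
OR = (a·d)/(b·c) = (1844 × 191) / (717 × 77) = 352204 / 55209 = 6.37947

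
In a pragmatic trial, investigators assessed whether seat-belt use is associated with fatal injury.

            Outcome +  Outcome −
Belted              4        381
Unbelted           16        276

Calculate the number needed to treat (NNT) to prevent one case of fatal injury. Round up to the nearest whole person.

Risk in treated group = 4/385 = 0.01039; risk in control = 16/292 = 0.05479.
Absolute risk reduction = 0.05479 − 0.01039 = 0.04440
NNT = 1 / ARR = 1 / 0.04440 = 22.520 → round up → 23

23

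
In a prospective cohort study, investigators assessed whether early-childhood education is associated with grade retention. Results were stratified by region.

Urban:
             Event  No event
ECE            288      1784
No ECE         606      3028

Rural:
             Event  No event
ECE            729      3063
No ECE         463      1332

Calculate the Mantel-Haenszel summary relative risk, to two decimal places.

0.78

RR_MH = Σ(aᵢ·n₀ᵢ/nᵢ) / Σ(cᵢ·n₁ᵢ/nᵢ), with n₁ᵢ = aᵢ+bᵢ (exposed), n₀ᵢ = cᵢ+dᵢ (unexposed), nᵢ = n₁ᵢ+n₀ᵢ.
Stratum 1 (Urban): n₁ = 2072, n₀ = 3634, n = 5706; a·n₀/n = 288·3634/5706 = 183.4196; c·n₁/n = 606·2072/5706 = 220.0547
Stratum 2 (Rural): n₁ = 3792, n₀ = 1795, n = 5587; a·n₀/n = 729·1795/5587 = 234.2142; c·n₁/n = 463·3792/5587 = 314.2466
RR_MH = (183.4196 + 234.2142) / (220.0547 + 314.2466) = 417.6338 / 534.3013 = 0.78164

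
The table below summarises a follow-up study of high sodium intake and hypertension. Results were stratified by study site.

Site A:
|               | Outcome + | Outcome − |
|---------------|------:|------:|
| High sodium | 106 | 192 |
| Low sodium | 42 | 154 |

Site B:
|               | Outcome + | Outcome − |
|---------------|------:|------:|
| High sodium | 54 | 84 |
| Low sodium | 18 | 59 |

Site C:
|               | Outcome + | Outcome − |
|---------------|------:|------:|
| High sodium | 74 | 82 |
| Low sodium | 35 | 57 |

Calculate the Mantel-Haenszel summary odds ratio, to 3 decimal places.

1.857

OR_MH = Σ(aᵢdᵢ/nᵢ) / Σ(bᵢcᵢ/nᵢ), where nᵢ is the stratum total.
Stratum 1 (Site A): n = 494; a·d/n = 106·154/494 = 33.0445; b·c/n = 192·42/494 = 16.3239
Stratum 2 (Site B): n = 215; a·d/n = 54·59/215 = 14.8186; b·c/n = 84·18/215 = 7.0326
Stratum 3 (Site C): n = 248; a·d/n = 74·57/248 = 17.0081; b·c/n = 82·35/248 = 11.5726
OR_MH = (33.0445 + 14.8186 + 17.0081) / (16.3239 + 7.0326 + 11.5726) = 64.8712 / 34.9290 = 1.85723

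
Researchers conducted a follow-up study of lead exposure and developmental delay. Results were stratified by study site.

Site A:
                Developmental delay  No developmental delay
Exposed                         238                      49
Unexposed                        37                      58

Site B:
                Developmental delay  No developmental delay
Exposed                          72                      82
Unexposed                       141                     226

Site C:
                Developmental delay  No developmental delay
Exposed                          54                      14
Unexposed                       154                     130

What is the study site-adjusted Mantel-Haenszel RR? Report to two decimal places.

RR_MH = Σ(aᵢ·n₀ᵢ/nᵢ) / Σ(cᵢ·n₁ᵢ/nᵢ), with n₁ᵢ = aᵢ+bᵢ (exposed), n₀ᵢ = cᵢ+dᵢ (unexposed), nᵢ = n₁ᵢ+n₀ᵢ.
Stratum 1 (Site A): n₁ = 287, n₀ = 95, n = 382; a·n₀/n = 238·95/382 = 59.1885; c·n₁/n = 37·287/382 = 27.7984
Stratum 2 (Site B): n₁ = 154, n₀ = 367, n = 521; a·n₀/n = 72·367/521 = 50.7179; c·n₁/n = 141·154/521 = 41.6775
Stratum 3 (Site C): n₁ = 68, n₀ = 284, n = 352; a·n₀/n = 54·284/352 = 43.5682; c·n₁/n = 154·68/352 = 29.7500
RR_MH = (59.1885 + 50.7179 + 43.5682) / (27.7984 + 41.6775 + 29.7500) = 153.4745 / 99.2260 = 1.54672

1.55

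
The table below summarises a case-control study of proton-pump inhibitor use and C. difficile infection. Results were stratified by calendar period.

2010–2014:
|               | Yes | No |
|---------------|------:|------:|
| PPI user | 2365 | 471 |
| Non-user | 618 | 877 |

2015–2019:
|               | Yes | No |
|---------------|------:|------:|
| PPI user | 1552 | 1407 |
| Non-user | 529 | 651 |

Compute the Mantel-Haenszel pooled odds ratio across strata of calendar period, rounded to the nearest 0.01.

2.93

OR_MH = Σ(aᵢdᵢ/nᵢ) / Σ(bᵢcᵢ/nᵢ), where nᵢ is the stratum total.
Stratum 1 (2010–2014): n = 4331; a·d/n = 2365·877/4331 = 478.8975; b·c/n = 471·618/4331 = 67.2080
Stratum 2 (2015–2019): n = 4139; a·d/n = 1552·651/4139 = 244.1053; b·c/n = 1407·529/4139 = 179.8268
OR_MH = (478.8975 + 244.1053) / (67.2080 + 179.8268) = 723.0028 / 247.0348 = 2.92672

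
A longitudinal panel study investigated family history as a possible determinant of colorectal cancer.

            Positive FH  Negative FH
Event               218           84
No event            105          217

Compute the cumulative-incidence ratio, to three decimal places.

2.418

Reading the table with exposure as columns: a = 218 (Positive FH, case), b = 105 (Positive FH, non-case), c = 84 (Negative FH, case), d = 217.
Risk in exposed = 218/323 = 0.67492; risk in unexposed = 84/301 = 0.27907.
RR = 0.67492 / 0.27907 = 2.41847
The risk among the exposed is 2.42 times that among the unexposed.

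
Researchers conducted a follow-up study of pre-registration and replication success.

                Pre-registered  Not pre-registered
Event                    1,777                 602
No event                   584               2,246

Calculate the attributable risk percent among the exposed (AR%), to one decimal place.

71.9

Reading the table with exposure as columns: a = 1777 (Pre-registered, case), b = 584 (Pre-registered, non-case), c = 602 (Not pre-registered, case), d = 2246.
Risk in exposed = 1777/2361 = 0.75265; risk in unexposed = 602/2848 = 0.21138.
RR = 0.75265/0.21138 = 3.56070
AR% = (RR − 1)/RR × 100 = (3.56070 − 1)/3.56070 × 100 = 71.9156%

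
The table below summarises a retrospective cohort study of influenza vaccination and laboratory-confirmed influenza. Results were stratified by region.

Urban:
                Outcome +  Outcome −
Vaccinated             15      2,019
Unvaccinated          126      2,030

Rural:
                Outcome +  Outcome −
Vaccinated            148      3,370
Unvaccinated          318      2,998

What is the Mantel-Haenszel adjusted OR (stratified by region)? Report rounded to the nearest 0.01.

OR_MH = Σ(aᵢdᵢ/nᵢ) / Σ(bᵢcᵢ/nᵢ), where nᵢ is the stratum total.
Stratum 1 (Urban): n = 4190; a·d/n = 15·2030/4190 = 7.2673; b·c/n = 2019·126/4190 = 60.7146
Stratum 2 (Rural): n = 6834; a·d/n = 148·2998/6834 = 64.9260; b·c/n = 3370·318/6834 = 156.8130
OR_MH = (7.2673 + 64.9260) / (60.7146 + 156.8130) = 72.1933 / 217.5276 = 0.33188

0.33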